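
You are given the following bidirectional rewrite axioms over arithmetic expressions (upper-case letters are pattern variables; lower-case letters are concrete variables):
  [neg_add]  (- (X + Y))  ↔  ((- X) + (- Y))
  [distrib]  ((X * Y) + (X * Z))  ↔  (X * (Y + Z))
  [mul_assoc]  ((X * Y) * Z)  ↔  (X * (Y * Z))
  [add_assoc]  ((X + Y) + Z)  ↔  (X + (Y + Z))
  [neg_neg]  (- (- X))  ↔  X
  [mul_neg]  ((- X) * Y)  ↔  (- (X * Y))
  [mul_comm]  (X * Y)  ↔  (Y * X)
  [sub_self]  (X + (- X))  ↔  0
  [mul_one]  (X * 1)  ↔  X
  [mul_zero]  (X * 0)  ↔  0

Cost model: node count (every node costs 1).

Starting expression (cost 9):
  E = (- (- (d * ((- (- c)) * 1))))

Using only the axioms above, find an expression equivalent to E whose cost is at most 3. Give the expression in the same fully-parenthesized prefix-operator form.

(d * c)   [cost 3]

(1) ((- (- c)) * 1)  =[mul_one →]=  (- (- c))    ⊢ (- (- (d * (- (- c)))))
(2) (- (- (d * (- (- c)))))  =[neg_neg →]=  (d * (- (- c)))
(3) (- (- c))  =[neg_neg →]=  c    ⊢ cost 3, within 3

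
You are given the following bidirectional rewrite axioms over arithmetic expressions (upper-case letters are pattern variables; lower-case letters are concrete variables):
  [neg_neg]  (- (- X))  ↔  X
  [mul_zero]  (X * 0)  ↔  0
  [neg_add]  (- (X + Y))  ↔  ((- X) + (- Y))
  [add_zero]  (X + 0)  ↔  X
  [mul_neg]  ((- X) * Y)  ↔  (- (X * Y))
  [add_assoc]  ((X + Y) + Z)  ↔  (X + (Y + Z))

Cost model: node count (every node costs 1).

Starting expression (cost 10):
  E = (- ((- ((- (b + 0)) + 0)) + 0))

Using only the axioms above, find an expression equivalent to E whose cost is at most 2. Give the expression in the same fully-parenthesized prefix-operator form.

(- b)   [cost 2]

1. [add_zero →] ((- ((- (b + 0)) + 0)) + 0)  →  (- ((- (b + 0)) + 0));  E = (- (- ((- (b + 0)) + 0)))
2. [add_zero →] (b + 0)  →  b;  E = (- (- ((- b) + 0)))
3. [add_zero →] ((- b) + 0)  →  (- b);  E = (- (- (- b)))
4. [neg_neg →] (- (- b))  →  b;  cost 2 ≤ 2, done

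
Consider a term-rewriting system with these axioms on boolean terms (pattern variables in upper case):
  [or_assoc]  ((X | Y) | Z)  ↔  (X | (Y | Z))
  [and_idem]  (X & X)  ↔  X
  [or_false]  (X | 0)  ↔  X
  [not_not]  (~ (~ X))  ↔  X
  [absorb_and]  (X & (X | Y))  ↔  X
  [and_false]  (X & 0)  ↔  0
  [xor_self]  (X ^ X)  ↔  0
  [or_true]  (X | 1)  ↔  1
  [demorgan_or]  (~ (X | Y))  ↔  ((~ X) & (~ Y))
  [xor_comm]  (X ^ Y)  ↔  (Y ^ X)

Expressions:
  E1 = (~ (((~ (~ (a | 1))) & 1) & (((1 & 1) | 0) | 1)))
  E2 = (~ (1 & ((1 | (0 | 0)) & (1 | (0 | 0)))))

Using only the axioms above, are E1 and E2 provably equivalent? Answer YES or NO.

YES

step 1: or_true (→) rewrites (a | 1) into 1, now (~ (((~ (~ 1)) & 1) & (((1 & 1) | 0) | 1)))
step 2: not_not (→) rewrites (~ (~ 1)) into 1, now (~ ((1 & 1) & (((1 & 1) | 0) | 1)))
step 3: or_false (→) rewrites ((1 & 1) | 0) into (1 & 1), now (~ ((1 & 1) & ((1 & 1) | 1)))
step 4: absorb_and (→) rewrites ((1 & 1) & ((1 & 1) | 1)) into (1 & 1), now (~ (1 & 1))
step 5: or_false (←) rewrites 1 into (1 | 0), now (~ (1 & (1 | 0)))
step 6: or_false (←) rewrites 0 into (0 | 0), now (~ (1 & (1 | (0 | 0))))
step 7: and_idem (←) rewrites (1 | (0 | 0)) into ((1 | (0 | 0)) & (1 | (0 | 0))), which is E2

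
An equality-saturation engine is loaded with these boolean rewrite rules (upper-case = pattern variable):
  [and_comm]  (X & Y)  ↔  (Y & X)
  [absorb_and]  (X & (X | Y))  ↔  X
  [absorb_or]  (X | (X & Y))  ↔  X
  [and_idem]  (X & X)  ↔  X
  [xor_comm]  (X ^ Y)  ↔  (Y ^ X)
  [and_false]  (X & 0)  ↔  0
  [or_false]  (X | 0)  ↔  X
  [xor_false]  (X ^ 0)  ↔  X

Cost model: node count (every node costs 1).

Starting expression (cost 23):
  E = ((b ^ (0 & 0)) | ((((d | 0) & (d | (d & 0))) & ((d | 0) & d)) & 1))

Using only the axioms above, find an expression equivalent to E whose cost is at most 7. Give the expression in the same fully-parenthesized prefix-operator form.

1. [absorb_or →] (d | (d & 0))  →  d;  E = ((b ^ (0 & 0)) | ((((d | 0) & d) & ((d | 0) & d)) & 1))
2. [and_idem →] (((d | 0) & d) & ((d | 0) & d))  →  ((d | 0) & d);  E = ((b ^ (0 & 0)) | (((d | 0) & d) & 1))
3. [or_false →] (d | 0)  →  d;  E = ((b ^ (0 & 0)) | ((d & d) & 1))
4. [and_idem →] (d & d)  →  d;  E = ((b ^ (0 & 0)) | (d & 1))
5. [and_false →] (0 & 0)  →  0;  cost 7 ≤ 7, done

((b ^ 0) | (d & 1))   [cost 7]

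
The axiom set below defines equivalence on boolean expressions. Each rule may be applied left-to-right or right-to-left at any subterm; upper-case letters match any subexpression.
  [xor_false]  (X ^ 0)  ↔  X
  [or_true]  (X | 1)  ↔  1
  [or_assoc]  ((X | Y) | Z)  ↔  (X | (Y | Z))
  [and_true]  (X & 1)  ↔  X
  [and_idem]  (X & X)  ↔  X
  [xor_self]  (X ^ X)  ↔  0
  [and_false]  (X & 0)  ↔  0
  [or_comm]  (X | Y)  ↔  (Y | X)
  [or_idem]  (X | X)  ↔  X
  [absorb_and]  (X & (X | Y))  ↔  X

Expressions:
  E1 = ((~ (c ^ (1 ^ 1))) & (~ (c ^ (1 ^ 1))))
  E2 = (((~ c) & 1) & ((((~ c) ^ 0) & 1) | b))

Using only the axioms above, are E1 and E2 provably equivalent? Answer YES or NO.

YES

1. [and_idem →] ((~ (c ^ (1 ^ 1))) & (~ (c ^ (1 ^ 1))))  →  (~ (c ^ (1 ^ 1)))
2. [xor_self →] (1 ^ 1)  →  0;  E1 = (~ (c ^ 0))
3. [xor_false →] (c ^ 0)  →  c;  E1 = (~ c)
4. [and_true ←] (~ c)  →  ((~ c) & 1)
5. [absorb_and ←] ((~ c) & 1)  →  (((~ c) & 1) & (((~ c) & 1) | b))
6. [xor_false ←] (~ c)  →  ((~ c) ^ 0);  this is E2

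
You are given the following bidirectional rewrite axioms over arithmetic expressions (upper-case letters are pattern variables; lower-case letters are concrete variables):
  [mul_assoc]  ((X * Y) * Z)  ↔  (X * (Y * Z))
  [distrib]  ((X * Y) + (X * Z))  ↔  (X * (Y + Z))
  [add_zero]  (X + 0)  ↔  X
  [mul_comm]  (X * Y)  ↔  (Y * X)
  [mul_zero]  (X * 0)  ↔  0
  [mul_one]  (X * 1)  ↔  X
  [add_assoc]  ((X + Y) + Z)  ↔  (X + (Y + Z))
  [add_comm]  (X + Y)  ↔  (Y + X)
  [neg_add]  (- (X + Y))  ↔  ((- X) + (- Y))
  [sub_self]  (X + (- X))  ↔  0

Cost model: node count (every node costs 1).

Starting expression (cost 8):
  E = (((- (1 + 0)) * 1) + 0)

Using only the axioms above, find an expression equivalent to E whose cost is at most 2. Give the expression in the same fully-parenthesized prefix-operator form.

1. [mul_one →] ((- (1 + 0)) * 1)  →  (- (1 + 0));  E = ((- (1 + 0)) + 0)
2. [add_zero →] ((- (1 + 0)) + 0)  →  (- (1 + 0))
3. [add_zero →] (1 + 0)  →  1;  cost 2 ≤ 2, done

(- 1)   [cost 2]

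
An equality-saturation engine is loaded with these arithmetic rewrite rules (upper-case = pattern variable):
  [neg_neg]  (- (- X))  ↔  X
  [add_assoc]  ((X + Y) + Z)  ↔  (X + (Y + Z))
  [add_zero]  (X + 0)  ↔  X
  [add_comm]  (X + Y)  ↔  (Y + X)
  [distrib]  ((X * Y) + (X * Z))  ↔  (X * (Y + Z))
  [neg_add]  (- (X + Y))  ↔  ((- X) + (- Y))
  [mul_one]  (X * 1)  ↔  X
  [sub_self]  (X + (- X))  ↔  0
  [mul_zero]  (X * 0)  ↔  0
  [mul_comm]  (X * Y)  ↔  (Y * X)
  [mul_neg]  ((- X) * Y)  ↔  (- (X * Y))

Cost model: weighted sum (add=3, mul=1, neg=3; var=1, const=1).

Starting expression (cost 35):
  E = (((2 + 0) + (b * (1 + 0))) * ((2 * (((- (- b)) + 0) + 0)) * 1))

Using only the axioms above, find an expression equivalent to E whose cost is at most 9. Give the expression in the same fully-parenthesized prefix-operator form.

(1) (- (- b))  =[neg_neg →]=  b    ⊢ (((2 + 0) + (b * (1 + 0))) * ((2 * ((b + 0) + 0)) * 1))
(2) (b + 0)  =[add_zero →]=  b    ⊢ (((2 + 0) + (b * (1 + 0))) * ((2 * (b + 0)) * 1))
(3) (1 + 0)  =[add_zero →]=  1    ⊢ (((2 + 0) + (b * 1)) * ((2 * (b + 0)) * 1))
(4) ((2 + 0) + (b * 1))  =[add_comm →]=  ((b * 1) + (2 + 0))    ⊢ (((b * 1) + (2 + 0)) * ((2 * (b + 0)) * 1))
(5) (b + 0)  =[add_zero →]=  b    ⊢ (((b * 1) + (2 + 0)) * ((2 * b) * 1))
(6) (b * 1)  =[mul_one →]=  b    ⊢ ((b + (2 + 0)) * ((2 * b) * 1))
(7) (2 + 0)  =[add_zero →]=  2    ⊢ ((b + 2) * ((2 * b) * 1))
(8) ((2 * b) * 1)  =[mul_one →]=  (2 * b)    ⊢ cost 9, within 9

((b + 2) * (2 * b))   [cost 9]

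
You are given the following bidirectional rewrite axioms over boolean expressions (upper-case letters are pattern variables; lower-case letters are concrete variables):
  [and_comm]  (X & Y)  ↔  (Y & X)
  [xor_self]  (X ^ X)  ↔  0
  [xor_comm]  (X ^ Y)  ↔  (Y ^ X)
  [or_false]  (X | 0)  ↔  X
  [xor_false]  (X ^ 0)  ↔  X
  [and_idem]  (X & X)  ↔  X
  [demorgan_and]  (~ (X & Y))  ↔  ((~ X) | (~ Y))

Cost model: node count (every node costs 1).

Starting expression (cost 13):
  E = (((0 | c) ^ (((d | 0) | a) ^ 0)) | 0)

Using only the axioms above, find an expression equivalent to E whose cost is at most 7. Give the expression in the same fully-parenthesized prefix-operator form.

((0 | c) ^ (d | a))   [cost 7]

step 1: or_false (→) rewrites (d | 0) into d, now (((0 | c) ^ ((d | a) ^ 0)) | 0)
step 2: xor_false (→) rewrites ((d | a) ^ 0) into (d | a), now (((0 | c) ^ (d | a)) | 0)
step 3: or_false (→) rewrites (((0 | c) ^ (d | a)) | 0) into ((0 | c) ^ (d | a)), reaching cost 7 (bound 7)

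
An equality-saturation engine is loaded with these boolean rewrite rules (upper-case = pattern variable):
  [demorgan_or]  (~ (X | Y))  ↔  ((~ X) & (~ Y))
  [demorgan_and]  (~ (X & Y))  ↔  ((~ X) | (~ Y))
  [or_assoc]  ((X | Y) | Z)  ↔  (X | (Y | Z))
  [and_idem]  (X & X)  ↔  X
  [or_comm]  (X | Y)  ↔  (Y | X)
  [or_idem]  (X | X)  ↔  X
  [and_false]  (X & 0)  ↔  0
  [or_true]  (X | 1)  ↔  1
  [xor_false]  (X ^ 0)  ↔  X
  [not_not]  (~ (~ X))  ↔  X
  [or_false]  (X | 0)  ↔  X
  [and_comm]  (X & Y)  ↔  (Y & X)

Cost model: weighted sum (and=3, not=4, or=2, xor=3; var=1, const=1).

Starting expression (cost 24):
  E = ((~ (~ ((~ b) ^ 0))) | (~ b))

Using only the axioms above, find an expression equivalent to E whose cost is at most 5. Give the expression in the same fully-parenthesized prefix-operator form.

(1) (~ (~ ((~ b) ^ 0)))  =[not_not →]=  ((~ b) ^ 0)    ⊢ (((~ b) ^ 0) | (~ b))
(2) ((~ b) ^ 0)  =[xor_false →]=  (~ b)    ⊢ ((~ b) | (~ b))
(3) ((~ b) | (~ b))  =[or_idem →]=  (~ b)    ⊢ cost 5, within 5

(~ b)   [cost 5]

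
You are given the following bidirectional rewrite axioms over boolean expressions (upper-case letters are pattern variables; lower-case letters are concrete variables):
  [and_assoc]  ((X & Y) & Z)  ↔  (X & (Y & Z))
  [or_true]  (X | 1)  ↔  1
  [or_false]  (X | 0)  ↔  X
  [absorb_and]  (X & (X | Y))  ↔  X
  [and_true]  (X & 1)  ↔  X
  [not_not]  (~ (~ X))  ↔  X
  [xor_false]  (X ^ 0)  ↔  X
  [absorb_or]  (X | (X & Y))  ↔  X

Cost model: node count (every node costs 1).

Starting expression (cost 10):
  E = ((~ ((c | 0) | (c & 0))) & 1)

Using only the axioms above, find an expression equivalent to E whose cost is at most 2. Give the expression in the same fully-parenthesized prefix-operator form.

(~ c)   [cost 2]

(1) (c | 0)  =[or_false →]=  c    ⊢ ((~ (c | (c & 0))) & 1)
(2) (c | (c & 0))  =[absorb_or →]=  c    ⊢ ((~ c) & 1)
(3) ((~ c) & 1)  =[and_true →]=  (~ c)    ⊢ cost 2, within 2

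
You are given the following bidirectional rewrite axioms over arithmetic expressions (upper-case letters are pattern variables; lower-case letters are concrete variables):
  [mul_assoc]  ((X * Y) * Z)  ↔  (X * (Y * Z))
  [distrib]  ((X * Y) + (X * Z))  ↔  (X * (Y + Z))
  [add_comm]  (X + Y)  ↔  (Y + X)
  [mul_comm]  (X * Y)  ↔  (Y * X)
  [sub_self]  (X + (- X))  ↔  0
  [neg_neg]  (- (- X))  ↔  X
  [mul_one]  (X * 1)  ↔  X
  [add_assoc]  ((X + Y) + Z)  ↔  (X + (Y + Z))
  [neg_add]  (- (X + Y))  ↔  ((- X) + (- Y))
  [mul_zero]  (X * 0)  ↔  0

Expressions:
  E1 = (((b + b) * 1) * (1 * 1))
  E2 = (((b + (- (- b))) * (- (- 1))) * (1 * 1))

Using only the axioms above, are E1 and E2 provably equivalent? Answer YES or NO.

step 1: mul_one (→) rewrites ((b + b) * 1) into (b + b), now ((b + b) * (1 * 1))
step 2: mul_one (→) rewrites (1 * 1) into 1, now ((b + b) * 1)
step 3: neg_neg (←) rewrites 1 into (- (- 1)), now ((b + b) * (- (- 1)))
step 4: mul_one (←) rewrites ((b + b) * (- (- 1))) into (((b + b) * (- (- 1))) * 1)
step 5: mul_one (←) rewrites 1 into (1 * 1), now (((b + b) * (- (- 1))) * (1 * 1))
step 6: neg_neg (←) rewrites b into (- (- b)), which is E2

YES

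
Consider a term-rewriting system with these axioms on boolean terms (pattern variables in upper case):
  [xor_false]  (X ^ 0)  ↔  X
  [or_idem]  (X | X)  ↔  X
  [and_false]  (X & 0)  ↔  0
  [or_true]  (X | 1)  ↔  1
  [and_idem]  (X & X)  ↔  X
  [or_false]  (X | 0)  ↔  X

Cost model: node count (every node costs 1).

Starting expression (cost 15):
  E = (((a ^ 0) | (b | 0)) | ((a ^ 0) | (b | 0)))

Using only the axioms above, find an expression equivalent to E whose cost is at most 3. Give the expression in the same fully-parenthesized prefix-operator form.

1. [or_idem →] (((a ^ 0) | (b | 0)) | ((a ^ 0) | (b | 0)))  →  ((a ^ 0) | (b | 0))
2. [xor_false →] (a ^ 0)  →  a;  E = (a | (b | 0))
3. [or_false →] (b | 0)  →  b;  cost 3 ≤ 3, done

(a | b)   [cost 3]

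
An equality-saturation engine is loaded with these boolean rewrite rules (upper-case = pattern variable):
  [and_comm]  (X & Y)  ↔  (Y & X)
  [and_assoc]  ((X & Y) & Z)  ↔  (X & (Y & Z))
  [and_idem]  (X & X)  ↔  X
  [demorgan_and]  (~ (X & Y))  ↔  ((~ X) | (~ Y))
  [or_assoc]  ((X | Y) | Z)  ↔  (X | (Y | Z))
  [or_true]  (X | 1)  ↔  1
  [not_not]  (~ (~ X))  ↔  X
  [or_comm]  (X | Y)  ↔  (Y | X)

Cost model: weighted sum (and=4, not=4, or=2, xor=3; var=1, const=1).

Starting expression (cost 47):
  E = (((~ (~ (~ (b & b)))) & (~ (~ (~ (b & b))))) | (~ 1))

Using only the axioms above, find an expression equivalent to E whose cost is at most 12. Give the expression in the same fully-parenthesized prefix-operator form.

((~ b) | (~ 1))   [cost 12]

1. [and_idem →] ((~ (~ (~ (b & b)))) & (~ (~ (~ (b & b)))))  →  (~ (~ (~ (b & b))));  E = ((~ (~ (~ (b & b)))) | (~ 1))
2. [and_idem →] (b & b)  →  b;  E = ((~ (~ (~ b))) | (~ 1))
3. [not_not →] (~ (~ b))  →  b;  cost 12 ≤ 12, done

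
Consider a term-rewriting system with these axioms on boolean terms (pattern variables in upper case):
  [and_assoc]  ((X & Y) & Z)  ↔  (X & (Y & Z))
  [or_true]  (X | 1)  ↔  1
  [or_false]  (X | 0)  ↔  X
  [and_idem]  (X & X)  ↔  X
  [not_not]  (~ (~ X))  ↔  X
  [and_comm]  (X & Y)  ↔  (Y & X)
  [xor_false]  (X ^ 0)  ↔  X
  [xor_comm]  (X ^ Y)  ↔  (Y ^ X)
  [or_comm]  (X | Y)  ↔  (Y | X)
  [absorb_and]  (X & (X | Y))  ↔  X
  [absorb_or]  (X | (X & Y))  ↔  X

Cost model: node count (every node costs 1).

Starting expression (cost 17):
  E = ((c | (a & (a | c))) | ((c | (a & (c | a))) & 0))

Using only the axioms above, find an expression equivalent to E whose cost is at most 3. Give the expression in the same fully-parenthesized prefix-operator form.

(c | a)   [cost 3]

(1) (c | a)  =[or_comm →]=  (a | c)    ⊢ ((c | (a & (a | c))) | ((c | (a & (a | c))) & 0))
(2) ((c | (a & (a | c))) | ((c | (a & (a | c))) & 0))  =[absorb_or →]=  (c | (a & (a | c)))
(3) (a & (a | c))  =[absorb_and →]=  a    ⊢ cost 3, within 3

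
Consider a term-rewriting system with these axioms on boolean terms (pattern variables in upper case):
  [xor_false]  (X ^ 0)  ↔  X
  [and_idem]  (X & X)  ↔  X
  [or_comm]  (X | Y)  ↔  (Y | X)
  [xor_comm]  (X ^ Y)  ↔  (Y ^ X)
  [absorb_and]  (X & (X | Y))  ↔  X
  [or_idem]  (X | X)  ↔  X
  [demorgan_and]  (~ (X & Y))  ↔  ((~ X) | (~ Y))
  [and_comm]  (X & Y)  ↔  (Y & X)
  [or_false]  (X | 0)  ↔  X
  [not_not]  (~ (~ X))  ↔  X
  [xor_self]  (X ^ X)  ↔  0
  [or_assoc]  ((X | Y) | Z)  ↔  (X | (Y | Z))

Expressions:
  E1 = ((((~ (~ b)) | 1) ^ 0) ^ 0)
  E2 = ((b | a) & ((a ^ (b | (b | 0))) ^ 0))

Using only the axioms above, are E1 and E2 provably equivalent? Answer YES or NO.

All listed rules preserve value, hence provable equivalence implies equal values everywhere; look for a separating assignment.
a=0, b=0 gives E1 ↦ 1, E2 ↦ 0; values differ ⇒ not provably equivalent.

NO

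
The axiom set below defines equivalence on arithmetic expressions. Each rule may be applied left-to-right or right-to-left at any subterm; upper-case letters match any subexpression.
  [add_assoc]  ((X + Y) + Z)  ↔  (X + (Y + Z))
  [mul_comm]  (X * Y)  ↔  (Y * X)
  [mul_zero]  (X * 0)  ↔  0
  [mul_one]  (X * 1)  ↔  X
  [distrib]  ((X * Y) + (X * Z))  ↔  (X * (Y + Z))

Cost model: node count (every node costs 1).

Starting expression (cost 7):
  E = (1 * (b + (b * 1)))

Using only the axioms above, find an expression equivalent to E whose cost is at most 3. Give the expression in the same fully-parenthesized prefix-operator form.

(b + b)   [cost 3]

step 1: mul_one (→) rewrites (b * 1) into b, now (1 * (b + b))
step 2: mul_comm (→) rewrites (1 * (b + b)) into ((b + b) * 1)
step 3: mul_one (→) rewrites ((b + b) * 1) into (b + b), reaching cost 3 (bound 3)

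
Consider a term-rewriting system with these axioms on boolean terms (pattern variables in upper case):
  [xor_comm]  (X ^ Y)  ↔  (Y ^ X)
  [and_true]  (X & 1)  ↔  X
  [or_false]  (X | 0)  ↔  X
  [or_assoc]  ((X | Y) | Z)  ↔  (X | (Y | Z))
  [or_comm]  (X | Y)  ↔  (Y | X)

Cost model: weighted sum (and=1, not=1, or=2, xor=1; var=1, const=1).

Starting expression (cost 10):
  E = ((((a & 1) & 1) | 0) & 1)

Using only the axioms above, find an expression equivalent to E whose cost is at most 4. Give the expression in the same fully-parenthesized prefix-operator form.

(1) ((a & 1) & 1)  =[and_true →]=  (a & 1)    ⊢ (((a & 1) | 0) & 1)
(2) (a & 1)  =[and_true →]=  a    ⊢ ((a | 0) & 1)
(3) ((a | 0) & 1)  =[and_true →]=  (a | 0)    ⊢ cost 4, within 4

(a | 0)   [cost 4]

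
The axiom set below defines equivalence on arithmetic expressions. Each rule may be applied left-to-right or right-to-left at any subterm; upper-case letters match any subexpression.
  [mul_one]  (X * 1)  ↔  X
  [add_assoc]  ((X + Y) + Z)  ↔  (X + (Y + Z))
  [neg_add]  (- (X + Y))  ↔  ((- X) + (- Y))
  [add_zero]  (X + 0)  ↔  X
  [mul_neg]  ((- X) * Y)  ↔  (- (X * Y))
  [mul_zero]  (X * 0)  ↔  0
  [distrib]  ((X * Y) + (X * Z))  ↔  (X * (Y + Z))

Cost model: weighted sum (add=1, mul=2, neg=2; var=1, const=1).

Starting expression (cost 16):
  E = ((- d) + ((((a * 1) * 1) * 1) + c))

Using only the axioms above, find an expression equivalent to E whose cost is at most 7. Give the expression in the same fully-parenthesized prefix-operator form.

((- d) + (a + c))   [cost 7]

step 1: mul_one (→) rewrites (((a * 1) * 1) * 1) into ((a * 1) * 1), now ((- d) + (((a * 1) * 1) + c))
step 2: mul_one (→) rewrites (a * 1) into a, now ((- d) + ((a * 1) + c))
step 3: mul_one (→) rewrites (a * 1) into a, reaching cost 7 (bound 7)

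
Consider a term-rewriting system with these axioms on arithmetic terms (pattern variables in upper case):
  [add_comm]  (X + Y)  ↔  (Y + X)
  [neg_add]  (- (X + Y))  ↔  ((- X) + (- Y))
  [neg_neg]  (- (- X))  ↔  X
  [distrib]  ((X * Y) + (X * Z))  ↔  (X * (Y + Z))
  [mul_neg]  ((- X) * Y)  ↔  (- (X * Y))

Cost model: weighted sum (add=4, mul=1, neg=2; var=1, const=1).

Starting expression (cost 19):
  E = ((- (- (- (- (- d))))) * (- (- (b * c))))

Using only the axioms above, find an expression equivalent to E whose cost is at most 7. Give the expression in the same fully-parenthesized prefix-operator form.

((- d) * (b * c))   [cost 7]

(1) (- (- d))  =[neg_neg →]=  d    ⊢ ((- (- (- d))) * (- (- (b * c))))
(2) (- (- (b * c)))  =[neg_neg →]=  (b * c)    ⊢ ((- (- (- d))) * (b * c))
(3) (- (- d))  =[neg_neg →]=  d    ⊢ cost 7, within 7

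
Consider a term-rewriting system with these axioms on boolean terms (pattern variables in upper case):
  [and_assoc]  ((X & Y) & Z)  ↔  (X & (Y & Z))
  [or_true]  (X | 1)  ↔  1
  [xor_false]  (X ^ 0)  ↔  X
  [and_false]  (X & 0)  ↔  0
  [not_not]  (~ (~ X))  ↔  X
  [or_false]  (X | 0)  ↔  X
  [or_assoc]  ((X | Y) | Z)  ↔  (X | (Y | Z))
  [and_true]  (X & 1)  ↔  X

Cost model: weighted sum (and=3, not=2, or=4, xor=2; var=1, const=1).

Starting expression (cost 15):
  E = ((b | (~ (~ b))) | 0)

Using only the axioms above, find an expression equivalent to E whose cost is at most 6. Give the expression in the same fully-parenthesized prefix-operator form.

(1) (~ (~ b))  =[not_not →]=  b    ⊢ ((b | b) | 0)
(2) ((b | b) | 0)  =[or_assoc →]=  (b | (b | 0))
(3) (b | 0)  =[or_false →]=  b    ⊢ cost 6, within 6

(b | b)   [cost 6]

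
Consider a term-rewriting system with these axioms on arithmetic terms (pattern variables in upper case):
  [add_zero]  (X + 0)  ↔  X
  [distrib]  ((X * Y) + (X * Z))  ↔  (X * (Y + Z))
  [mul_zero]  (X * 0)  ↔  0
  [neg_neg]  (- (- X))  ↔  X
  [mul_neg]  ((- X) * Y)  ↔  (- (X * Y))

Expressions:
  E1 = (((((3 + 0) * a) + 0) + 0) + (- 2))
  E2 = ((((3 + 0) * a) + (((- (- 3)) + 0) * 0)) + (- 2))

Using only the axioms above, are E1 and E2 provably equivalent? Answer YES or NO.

YES

step 1: add_zero (→) rewrites (3 + 0) into 3, now ((((3 * a) + 0) + 0) + (- 2))
step 2: add_zero (→) rewrites ((3 * a) + 0) into (3 * a), now (((3 * a) + 0) + (- 2))
step 3: add_zero (→) rewrites ((3 * a) + 0) into (3 * a), now ((3 * a) + (- 2))
step 4: add_zero (←) rewrites 3 into (3 + 0), now (((3 + 0) * a) + (- 2))
step 5: add_zero (←) rewrites a into (a + 0), now (((3 + 0) * (a + 0)) + (- 2))
step 6: distrib (←) rewrites ((3 + 0) * (a + 0)) into (((3 + 0) * a) + ((3 + 0) * 0)), now ((((3 + 0) * a) + ((3 + 0) * 0)) + (- 2))
step 7: neg_neg (←) rewrites 3 into (- (- 3)), which is E2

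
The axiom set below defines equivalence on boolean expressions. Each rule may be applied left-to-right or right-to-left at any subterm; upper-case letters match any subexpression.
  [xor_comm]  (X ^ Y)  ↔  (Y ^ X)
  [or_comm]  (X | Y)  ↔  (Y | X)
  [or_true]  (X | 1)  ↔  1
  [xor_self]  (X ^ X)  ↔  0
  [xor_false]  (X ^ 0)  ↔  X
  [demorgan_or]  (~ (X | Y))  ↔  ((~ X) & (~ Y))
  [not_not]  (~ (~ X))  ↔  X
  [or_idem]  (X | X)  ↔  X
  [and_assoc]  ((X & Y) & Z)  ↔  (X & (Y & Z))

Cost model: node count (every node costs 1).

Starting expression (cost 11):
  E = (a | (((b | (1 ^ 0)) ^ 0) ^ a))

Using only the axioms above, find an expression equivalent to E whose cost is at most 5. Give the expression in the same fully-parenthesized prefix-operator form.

(a | (1 ^ a))   [cost 5]

step 1: xor_false (→) rewrites ((b | (1 ^ 0)) ^ 0) into (b | (1 ^ 0)), now (a | ((b | (1 ^ 0)) ^ a))
step 2: xor_false (→) rewrites (1 ^ 0) into 1, now (a | ((b | 1) ^ a))
step 3: or_true (→) rewrites (b | 1) into 1, reaching cost 5 (bound 5)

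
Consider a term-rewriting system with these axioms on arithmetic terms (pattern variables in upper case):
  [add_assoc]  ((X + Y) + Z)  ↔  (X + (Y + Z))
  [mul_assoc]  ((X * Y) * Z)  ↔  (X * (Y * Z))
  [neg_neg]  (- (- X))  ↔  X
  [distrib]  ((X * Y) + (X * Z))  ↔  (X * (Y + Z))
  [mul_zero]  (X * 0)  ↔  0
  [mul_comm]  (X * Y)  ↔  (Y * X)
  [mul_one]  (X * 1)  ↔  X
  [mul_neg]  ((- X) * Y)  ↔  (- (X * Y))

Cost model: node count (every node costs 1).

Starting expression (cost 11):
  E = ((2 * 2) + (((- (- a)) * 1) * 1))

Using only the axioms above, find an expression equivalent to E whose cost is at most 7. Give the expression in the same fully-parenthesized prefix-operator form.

((2 * 2) + (a * 1))   [cost 7]

step 1: neg_neg (→) rewrites (- (- a)) into a, now ((2 * 2) + ((a * 1) * 1))
step 2: mul_assoc (→) rewrites ((a * 1) * 1) into (a * (1 * 1)), now ((2 * 2) + (a * (1 * 1)))
step 3: mul_one (→) rewrites (1 * 1) into 1, reaching cost 7 (bound 7)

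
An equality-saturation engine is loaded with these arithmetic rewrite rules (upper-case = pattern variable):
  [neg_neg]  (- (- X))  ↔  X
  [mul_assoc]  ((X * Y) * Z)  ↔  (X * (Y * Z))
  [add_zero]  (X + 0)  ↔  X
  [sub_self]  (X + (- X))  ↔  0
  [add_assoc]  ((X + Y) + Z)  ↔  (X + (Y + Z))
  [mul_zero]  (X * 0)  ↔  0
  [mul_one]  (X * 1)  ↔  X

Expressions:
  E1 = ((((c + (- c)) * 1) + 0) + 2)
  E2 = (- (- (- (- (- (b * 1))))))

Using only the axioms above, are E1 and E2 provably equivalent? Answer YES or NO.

The axioms are sound identities: if E1 ↔* E2 then E1 and E2 evaluate identically under any assignment.
Under b=0, c=0: E1 evaluates to 2, E2 to 0. Distinct ⇒ no rewrite sequence connects them.

NO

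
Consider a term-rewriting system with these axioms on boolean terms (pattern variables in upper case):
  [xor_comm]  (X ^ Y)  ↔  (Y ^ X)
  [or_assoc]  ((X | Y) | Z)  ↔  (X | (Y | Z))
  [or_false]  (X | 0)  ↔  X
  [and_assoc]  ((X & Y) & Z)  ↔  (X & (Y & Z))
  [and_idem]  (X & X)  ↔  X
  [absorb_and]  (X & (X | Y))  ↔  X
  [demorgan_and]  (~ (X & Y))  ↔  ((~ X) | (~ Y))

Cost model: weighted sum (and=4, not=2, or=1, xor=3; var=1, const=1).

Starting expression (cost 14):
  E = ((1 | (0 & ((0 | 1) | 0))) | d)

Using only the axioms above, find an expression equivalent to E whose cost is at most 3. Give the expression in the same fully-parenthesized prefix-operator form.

(1) ((0 | 1) | 0)  =[or_false →]=  (0 | 1)    ⊢ ((1 | (0 & (0 | 1))) | d)
(2) (0 & (0 | 1))  =[absorb_and →]=  0    ⊢ ((1 | 0) | d)
(3) (1 | 0)  =[or_false →]=  1    ⊢ cost 3, within 3

(1 | d)   [cost 3]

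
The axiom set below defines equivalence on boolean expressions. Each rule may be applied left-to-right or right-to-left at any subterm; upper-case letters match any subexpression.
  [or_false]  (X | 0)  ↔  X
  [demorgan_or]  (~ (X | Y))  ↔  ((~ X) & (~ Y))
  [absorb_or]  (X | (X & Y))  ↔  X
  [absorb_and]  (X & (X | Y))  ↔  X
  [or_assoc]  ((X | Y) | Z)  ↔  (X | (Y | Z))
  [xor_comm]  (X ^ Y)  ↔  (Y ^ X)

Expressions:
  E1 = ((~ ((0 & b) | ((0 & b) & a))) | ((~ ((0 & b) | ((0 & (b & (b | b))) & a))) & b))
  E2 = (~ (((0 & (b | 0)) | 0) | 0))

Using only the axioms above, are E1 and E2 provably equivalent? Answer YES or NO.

step 1: absorb_and (→) rewrites (b & (b | b)) into b, now ((~ ((0 & b) | ((0 & b) & a))) | ((~ ((0 & b) | ((0 & b) & a))) & b))
step 2: absorb_or (→) rewrites ((~ ((0 & b) | ((0 & b) & a))) | ((~ ((0 & b) | ((0 & b) & a))) & b)) into (~ ((0 & b) | ((0 & b) & a)))
step 3: absorb_or (→) rewrites ((0 & b) | ((0 & b) & a)) into (0 & b), now (~ (0 & b))
step 4: or_false (←) rewrites b into (b | 0), now (~ (0 & (b | 0)))
step 5: or_false (←) rewrites (0 & (b | 0)) into ((0 & (b | 0)) | 0), now (~ ((0 & (b | 0)) | 0))
step 6: or_false (←) rewrites ((0 & (b | 0)) | 0) into (((0 & (b | 0)) | 0) | 0), which is E2

YES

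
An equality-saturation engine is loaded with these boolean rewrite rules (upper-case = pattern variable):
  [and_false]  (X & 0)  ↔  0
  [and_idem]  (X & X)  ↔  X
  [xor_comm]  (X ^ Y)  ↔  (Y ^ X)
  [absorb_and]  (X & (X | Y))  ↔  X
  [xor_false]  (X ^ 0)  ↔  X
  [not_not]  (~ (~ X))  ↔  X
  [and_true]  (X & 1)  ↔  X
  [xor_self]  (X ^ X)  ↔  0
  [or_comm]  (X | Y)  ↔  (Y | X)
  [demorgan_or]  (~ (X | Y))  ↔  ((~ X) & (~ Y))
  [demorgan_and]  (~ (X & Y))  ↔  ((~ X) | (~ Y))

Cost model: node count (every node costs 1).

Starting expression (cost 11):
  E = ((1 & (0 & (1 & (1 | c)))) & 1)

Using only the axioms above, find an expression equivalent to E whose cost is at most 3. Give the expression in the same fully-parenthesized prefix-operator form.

(1) ((1 & (0 & (1 & (1 | c)))) & 1)  =[and_true →]=  (1 & (0 & (1 & (1 | c))))
(2) (1 & (1 | c))  =[absorb_and →]=  1    ⊢ (1 & (0 & 1))
(3) (0 & 1)  =[and_true →]=  0    ⊢ cost 3, within 3

(1 & 0)   [cost 3]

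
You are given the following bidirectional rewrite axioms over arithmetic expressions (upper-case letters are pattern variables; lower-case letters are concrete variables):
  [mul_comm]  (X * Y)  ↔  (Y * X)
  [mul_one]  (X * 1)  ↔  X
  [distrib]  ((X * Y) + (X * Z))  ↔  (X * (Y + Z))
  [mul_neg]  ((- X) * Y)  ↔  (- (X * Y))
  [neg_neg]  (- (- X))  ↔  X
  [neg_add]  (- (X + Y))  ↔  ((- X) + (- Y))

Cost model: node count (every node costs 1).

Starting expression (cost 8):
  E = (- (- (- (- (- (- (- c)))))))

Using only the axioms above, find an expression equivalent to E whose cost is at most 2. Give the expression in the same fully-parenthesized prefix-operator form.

(1) (- (- (- (- (- c)))))  =[neg_neg →]=  (- (- (- c)))    ⊢ (- (- (- (- (- c)))))
(2) (- (- (- (- (- c)))))  =[neg_neg →]=  (- (- (- c)))
(3) (- (- c))  =[neg_neg →]=  c    ⊢ cost 2, within 2

(- c)   [cost 2]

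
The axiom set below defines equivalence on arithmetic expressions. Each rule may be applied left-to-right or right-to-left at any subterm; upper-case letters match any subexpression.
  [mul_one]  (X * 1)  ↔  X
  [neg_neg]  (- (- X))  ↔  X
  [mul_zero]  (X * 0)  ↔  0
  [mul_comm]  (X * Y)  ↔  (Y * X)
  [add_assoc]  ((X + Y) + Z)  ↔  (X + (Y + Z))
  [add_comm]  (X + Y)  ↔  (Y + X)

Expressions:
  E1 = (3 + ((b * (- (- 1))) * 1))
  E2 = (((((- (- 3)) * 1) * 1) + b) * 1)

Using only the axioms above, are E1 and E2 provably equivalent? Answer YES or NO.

(1) (- (- 1))  =[neg_neg →]=  1    ⊢ (3 + ((b * 1) * 1))
(2) (b * 1)  =[mul_one →]=  b    ⊢ (3 + (b * 1))
(3) (b * 1)  =[mul_one →]=  b    ⊢ (3 + b)
(4) 3  =[mul_one ←]=  (3 * 1)    ⊢ ((3 * 1) + b)
(5) 3  =[mul_one ←]=  (3 * 1)    ⊢ (((3 * 1) * 1) + b)
(6) (((3 * 1) * 1) + b)  =[mul_one ←]=  ((((3 * 1) * 1) + b) * 1)
(7) 3  =[neg_neg ←]=  (- (- 3))    ⊢ E2

YES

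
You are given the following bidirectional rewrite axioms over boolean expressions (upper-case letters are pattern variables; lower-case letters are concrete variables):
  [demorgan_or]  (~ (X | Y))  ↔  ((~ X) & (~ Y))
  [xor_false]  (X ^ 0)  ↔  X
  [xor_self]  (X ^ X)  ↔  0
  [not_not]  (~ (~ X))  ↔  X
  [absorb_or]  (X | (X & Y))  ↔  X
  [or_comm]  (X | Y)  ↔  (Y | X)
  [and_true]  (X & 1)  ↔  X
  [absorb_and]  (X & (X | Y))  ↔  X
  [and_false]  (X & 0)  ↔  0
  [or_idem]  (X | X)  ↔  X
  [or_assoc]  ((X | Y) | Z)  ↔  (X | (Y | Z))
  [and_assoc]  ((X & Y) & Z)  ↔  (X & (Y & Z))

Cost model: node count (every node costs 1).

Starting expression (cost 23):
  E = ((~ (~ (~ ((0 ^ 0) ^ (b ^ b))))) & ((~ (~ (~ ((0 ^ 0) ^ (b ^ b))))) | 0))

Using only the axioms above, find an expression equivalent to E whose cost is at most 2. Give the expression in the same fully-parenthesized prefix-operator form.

1. [absorb_and →] ((~ (~ (~ ((0 ^ 0) ^ (b ^ b))))) & ((~ (~ (~ ((0 ^ 0) ^ (b ^ b))))) | 0))  →  (~ (~ (~ ((0 ^ 0) ^ (b ^ b)))))
2. [xor_self →] (0 ^ 0)  →  0;  E = (~ (~ (~ (0 ^ (b ^ b)))))
3. [xor_self →] (b ^ b)  →  0;  E = (~ (~ (~ (0 ^ 0))))
4. [not_not →] (~ (~ (~ (0 ^ 0))))  →  (~ (0 ^ 0))
5. [xor_false →] (0 ^ 0)  →  0;  cost 2 ≤ 2, done

(~ 0)   [cost 2]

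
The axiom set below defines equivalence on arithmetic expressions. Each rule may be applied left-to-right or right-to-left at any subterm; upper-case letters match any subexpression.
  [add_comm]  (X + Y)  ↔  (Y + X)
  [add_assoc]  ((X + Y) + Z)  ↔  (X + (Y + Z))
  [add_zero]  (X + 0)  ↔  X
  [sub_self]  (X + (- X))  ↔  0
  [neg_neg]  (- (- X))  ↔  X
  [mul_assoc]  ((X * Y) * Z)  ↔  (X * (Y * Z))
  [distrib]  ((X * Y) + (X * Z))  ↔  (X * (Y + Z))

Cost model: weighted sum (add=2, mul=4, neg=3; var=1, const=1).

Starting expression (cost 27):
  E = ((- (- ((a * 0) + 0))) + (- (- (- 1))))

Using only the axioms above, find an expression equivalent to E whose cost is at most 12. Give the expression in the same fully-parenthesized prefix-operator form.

((a * 0) + (- 1))   [cost 12]

(1) (- (- ((a * 0) + 0)))  =[neg_neg →]=  ((a * 0) + 0)    ⊢ (((a * 0) + 0) + (- (- (- 1))))
(2) ((a * 0) + 0)  =[add_zero →]=  (a * 0)    ⊢ ((a * 0) + (- (- (- 1))))
(3) (- (- (- 1)))  =[neg_neg →]=  (- 1)    ⊢ cost 12, within 12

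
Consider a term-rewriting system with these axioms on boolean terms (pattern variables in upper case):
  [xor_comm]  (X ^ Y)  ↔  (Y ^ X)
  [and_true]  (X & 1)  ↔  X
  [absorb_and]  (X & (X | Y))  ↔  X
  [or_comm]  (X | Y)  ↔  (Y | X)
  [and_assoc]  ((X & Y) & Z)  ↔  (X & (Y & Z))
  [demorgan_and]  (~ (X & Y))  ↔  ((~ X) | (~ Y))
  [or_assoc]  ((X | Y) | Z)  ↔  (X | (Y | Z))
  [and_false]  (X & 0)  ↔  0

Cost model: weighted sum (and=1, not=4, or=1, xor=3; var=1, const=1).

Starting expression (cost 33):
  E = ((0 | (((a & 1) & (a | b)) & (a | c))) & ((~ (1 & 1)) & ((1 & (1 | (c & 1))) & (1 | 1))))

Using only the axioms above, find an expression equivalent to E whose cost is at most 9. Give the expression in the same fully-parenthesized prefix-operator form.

1. [and_true →] (c & 1)  →  c;  E = ((0 | (((a & 1) & (a | b)) & (a | c))) & ((~ (1 & 1)) & ((1 & (1 | c)) & (1 | 1))))
2. [and_true →] (1 & 1)  →  1;  E = ((0 | (((a & 1) & (a | b)) & (a | c))) & ((~ 1) & ((1 & (1 | c)) & (1 | 1))))
3. [absorb_and →] (1 & (1 | c))  →  1;  E = ((0 | (((a & 1) & (a | b)) & (a | c))) & ((~ 1) & (1 & (1 | 1))))
4. [absorb_and →] (1 & (1 | 1))  →  1;  E = ((0 | (((a & 1) & (a | b)) & (a | c))) & ((~ 1) & 1))
5. [and_true →] (a & 1)  →  a;  E = ((0 | ((a & (a | b)) & (a | c))) & ((~ 1) & 1))
6. [absorb_and →] (a & (a | b))  →  a;  E = ((0 | (a & (a | c))) & ((~ 1) & 1))
7. [and_true →] ((~ 1) & 1)  →  (~ 1);  E = ((0 | (a & (a | c))) & (~ 1))
8. [absorb_and →] (a & (a | c))  →  a;  cost 9 ≤ 9, done

((0 | a) & (~ 1))   [cost 9]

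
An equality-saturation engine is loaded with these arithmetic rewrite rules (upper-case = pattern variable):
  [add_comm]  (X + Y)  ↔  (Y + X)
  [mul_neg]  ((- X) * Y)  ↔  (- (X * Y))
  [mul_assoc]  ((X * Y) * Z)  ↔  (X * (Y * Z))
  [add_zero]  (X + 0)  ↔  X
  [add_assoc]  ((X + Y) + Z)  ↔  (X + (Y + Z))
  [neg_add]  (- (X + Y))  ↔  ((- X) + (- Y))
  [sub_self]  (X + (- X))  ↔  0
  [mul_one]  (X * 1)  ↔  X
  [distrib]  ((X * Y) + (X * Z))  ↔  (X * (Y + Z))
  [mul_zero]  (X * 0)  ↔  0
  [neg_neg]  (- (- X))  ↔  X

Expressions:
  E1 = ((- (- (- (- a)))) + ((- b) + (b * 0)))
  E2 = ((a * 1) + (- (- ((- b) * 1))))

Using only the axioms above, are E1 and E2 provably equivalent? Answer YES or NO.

1. [neg_neg →] (- (- (- (- a))))  →  (- (- a));  E1 = ((- (- a)) + ((- b) + (b * 0)))
2. [neg_neg →] (- (- a))  →  a;  E1 = (a + ((- b) + (b * 0)))
3. [mul_zero →] (b * 0)  →  0;  E1 = (a + ((- b) + 0))
4. [add_zero →] ((- b) + 0)  →  (- b);  E1 = (a + (- b))
5. [neg_neg ←] b  →  (- (- b));  E1 = (a + (- (- (- b))))
6. [mul_one ←] (- b)  →  ((- b) * 1);  E1 = (a + (- (- ((- b) * 1))))
7. [mul_one ←] a  →  (a * 1);  this is E2

YES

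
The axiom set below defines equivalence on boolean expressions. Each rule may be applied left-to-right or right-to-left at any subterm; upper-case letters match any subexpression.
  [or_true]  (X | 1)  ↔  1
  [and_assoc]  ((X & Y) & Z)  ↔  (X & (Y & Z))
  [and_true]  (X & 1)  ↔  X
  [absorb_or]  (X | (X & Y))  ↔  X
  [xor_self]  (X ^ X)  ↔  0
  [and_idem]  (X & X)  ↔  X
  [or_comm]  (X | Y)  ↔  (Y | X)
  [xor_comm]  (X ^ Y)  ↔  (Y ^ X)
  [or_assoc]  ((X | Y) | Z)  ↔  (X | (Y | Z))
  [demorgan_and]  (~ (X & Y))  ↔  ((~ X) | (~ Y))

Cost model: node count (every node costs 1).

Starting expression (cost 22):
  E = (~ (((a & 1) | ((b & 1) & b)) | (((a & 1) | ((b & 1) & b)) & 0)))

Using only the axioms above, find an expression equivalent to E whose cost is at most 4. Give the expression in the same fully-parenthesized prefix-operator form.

(~ (a | b))   [cost 4]

(1) (((a & 1) | ((b & 1) & b)) | (((a & 1) | ((b & 1) & b)) & 0))  =[absorb_or →]=  ((a & 1) | ((b & 1) & b))    ⊢ (~ ((a & 1) | ((b & 1) & b)))
(2) (a & 1)  =[and_true →]=  a    ⊢ (~ (a | ((b & 1) & b)))
(3) (b & 1)  =[and_true →]=  b    ⊢ (~ (a | (b & b)))
(4) (b & b)  =[and_idem →]=  b    ⊢ cost 4, within 4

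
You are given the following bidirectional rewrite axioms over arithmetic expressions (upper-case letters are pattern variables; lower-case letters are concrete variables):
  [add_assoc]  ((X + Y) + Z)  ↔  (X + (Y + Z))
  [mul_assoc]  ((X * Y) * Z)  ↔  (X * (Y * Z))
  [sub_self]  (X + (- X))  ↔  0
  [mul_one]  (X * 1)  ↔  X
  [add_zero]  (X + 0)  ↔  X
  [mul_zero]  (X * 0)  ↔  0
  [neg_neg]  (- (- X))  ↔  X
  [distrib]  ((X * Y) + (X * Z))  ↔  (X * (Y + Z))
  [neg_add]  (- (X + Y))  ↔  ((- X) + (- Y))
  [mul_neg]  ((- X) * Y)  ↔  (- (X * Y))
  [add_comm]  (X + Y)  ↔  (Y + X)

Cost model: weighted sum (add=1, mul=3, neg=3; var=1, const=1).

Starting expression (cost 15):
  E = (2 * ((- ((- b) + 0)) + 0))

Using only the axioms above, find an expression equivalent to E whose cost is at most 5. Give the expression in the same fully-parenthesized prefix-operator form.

1. [add_zero →] ((- b) + 0)  →  (- b);  E = (2 * ((- (- b)) + 0))
2. [add_zero →] ((- (- b)) + 0)  →  (- (- b));  E = (2 * (- (- b)))
3. [neg_neg →] (- (- b))  →  b;  cost 5 ≤ 5, done

(2 * b)   [cost 5]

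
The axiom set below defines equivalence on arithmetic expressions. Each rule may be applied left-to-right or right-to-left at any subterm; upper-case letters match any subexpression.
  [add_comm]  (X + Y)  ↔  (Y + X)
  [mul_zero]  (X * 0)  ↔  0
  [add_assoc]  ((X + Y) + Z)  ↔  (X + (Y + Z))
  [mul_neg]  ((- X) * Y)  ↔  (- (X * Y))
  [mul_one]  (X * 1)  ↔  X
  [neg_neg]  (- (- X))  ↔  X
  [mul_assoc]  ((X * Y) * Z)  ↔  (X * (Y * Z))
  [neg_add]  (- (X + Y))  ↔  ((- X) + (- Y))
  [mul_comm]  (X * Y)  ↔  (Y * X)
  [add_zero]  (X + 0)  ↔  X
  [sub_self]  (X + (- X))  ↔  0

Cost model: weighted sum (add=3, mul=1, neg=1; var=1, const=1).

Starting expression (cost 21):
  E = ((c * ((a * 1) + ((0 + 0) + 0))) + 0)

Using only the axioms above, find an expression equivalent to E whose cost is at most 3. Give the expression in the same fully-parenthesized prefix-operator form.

1. [add_zero →] (0 + 0)  →  0;  E = ((c * ((a * 1) + (0 + 0))) + 0)
2. [mul_one →] (a * 1)  →  a;  E = ((c * (a + (0 + 0))) + 0)
3. [add_zero →] ((c * (a + (0 + 0))) + 0)  →  (c * (a + (0 + 0)))
4. [add_zero →] (0 + 0)  →  0;  E = (c * (a + 0))
5. [add_zero →] (a + 0)  →  a;  cost 3 ≤ 3, done

(c * a)   [cost 3]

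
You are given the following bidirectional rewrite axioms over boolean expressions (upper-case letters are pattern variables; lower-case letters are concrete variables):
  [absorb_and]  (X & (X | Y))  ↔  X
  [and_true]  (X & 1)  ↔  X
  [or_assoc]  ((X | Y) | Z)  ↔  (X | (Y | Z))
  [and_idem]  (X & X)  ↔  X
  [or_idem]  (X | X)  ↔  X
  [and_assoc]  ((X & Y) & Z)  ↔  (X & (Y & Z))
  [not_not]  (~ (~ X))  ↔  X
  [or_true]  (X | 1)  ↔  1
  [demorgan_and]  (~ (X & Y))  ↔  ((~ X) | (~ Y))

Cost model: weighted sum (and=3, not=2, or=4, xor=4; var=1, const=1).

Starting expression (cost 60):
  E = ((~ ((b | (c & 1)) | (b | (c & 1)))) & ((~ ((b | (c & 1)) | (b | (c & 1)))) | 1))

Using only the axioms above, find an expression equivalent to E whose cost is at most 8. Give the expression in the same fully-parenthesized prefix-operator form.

(~ (b | c))   [cost 8]

1. [absorb_and →] ((~ ((b | (c & 1)) | (b | (c & 1)))) & ((~ ((b | (c & 1)) | (b | (c & 1)))) | 1))  →  (~ ((b | (c & 1)) | (b | (c & 1))))
2. [or_idem →] ((b | (c & 1)) | (b | (c & 1)))  →  (b | (c & 1));  E = (~ (b | (c & 1)))
3. [and_true →] (c & 1)  →  c;  cost 8 ≤ 8, done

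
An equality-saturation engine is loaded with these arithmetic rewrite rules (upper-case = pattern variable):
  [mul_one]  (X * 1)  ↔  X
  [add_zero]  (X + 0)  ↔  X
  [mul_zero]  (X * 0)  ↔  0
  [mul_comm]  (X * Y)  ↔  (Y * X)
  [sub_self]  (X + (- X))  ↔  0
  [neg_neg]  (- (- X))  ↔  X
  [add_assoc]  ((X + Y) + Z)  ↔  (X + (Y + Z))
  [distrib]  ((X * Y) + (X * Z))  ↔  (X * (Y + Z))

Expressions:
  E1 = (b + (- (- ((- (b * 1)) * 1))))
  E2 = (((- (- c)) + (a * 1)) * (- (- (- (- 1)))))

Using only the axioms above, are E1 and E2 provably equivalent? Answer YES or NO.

NO

The axioms are sound identities: if E1 ↔* E2 then E1 and E2 evaluate identically under any assignment.
Under a=0, b=0, c=1: E1 evaluates to 0, E2 to 1. Distinct ⇒ no rewrite sequence connects them.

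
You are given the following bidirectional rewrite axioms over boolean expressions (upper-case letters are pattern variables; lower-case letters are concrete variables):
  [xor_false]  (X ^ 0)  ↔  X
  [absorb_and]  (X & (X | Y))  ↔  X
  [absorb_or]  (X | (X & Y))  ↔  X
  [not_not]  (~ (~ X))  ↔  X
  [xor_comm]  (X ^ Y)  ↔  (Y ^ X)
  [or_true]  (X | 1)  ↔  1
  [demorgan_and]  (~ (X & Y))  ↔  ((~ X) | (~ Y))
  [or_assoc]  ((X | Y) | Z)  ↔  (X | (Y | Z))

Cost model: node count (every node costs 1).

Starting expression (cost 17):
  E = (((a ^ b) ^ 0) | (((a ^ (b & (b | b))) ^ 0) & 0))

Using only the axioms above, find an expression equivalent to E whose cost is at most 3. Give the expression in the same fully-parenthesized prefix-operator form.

(1) (b & (b | b))  =[absorb_and →]=  b    ⊢ (((a ^ b) ^ 0) | (((a ^ b) ^ 0) & 0))
(2) (((a ^ b) ^ 0) | (((a ^ b) ^ 0) & 0))  =[absorb_or →]=  ((a ^ b) ^ 0)
(3) ((a ^ b) ^ 0)  =[xor_false →]=  (a ^ b)    ⊢ cost 3, within 3

(a ^ b)   [cost 3]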